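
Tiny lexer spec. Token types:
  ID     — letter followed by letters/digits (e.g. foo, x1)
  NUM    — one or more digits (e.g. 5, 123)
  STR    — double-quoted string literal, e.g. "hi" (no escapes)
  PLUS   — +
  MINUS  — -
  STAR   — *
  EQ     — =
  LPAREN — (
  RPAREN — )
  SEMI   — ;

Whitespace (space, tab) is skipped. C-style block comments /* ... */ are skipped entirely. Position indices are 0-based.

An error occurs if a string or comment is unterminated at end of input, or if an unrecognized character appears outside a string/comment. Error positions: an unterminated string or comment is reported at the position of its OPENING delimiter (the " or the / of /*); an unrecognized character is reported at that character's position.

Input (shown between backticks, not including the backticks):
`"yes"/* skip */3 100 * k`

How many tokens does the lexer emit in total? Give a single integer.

Answer: 5

Derivation:
pos=0: enter STRING mode
pos=0: emit STR "yes" (now at pos=5)
pos=5: enter COMMENT mode (saw '/*')
exit COMMENT mode (now at pos=15)
pos=15: emit NUM '3' (now at pos=16)
pos=17: emit NUM '100' (now at pos=20)
pos=21: emit STAR '*'
pos=23: emit ID 'k' (now at pos=24)
DONE. 5 tokens: [STR, NUM, NUM, STAR, ID]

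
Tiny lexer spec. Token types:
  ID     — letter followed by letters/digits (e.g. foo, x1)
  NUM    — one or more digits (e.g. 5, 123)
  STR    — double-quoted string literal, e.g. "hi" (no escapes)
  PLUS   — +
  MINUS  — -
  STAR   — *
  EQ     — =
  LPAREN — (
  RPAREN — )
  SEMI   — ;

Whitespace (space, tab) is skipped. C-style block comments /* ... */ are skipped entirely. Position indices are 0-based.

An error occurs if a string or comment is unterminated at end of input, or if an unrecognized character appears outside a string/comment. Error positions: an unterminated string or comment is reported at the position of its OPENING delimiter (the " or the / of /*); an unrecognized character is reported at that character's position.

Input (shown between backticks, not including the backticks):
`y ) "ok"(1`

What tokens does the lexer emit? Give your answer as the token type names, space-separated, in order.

Answer: ID RPAREN STR LPAREN NUM

Derivation:
pos=0: emit ID 'y' (now at pos=1)
pos=2: emit RPAREN ')'
pos=4: enter STRING mode
pos=4: emit STR "ok" (now at pos=8)
pos=8: emit LPAREN '('
pos=9: emit NUM '1' (now at pos=10)
DONE. 5 tokens: [ID, RPAREN, STR, LPAREN, NUM]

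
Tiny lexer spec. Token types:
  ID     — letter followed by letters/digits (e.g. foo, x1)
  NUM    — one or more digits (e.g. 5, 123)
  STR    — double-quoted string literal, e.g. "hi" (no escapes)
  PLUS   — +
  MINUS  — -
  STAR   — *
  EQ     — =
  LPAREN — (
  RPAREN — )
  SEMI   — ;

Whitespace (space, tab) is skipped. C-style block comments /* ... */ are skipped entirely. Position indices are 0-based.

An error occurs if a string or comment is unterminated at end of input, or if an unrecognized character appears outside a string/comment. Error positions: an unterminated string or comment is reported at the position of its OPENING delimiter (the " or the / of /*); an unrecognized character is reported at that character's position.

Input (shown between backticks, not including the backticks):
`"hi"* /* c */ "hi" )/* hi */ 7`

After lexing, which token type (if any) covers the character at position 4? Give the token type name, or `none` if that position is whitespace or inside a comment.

Answer: STAR

Derivation:
pos=0: enter STRING mode
pos=0: emit STR "hi" (now at pos=4)
pos=4: emit STAR '*'
pos=6: enter COMMENT mode (saw '/*')
exit COMMENT mode (now at pos=13)
pos=14: enter STRING mode
pos=14: emit STR "hi" (now at pos=18)
pos=19: emit RPAREN ')'
pos=20: enter COMMENT mode (saw '/*')
exit COMMENT mode (now at pos=28)
pos=29: emit NUM '7' (now at pos=30)
DONE. 5 tokens: [STR, STAR, STR, RPAREN, NUM]
Position 4: char is '*' -> STAR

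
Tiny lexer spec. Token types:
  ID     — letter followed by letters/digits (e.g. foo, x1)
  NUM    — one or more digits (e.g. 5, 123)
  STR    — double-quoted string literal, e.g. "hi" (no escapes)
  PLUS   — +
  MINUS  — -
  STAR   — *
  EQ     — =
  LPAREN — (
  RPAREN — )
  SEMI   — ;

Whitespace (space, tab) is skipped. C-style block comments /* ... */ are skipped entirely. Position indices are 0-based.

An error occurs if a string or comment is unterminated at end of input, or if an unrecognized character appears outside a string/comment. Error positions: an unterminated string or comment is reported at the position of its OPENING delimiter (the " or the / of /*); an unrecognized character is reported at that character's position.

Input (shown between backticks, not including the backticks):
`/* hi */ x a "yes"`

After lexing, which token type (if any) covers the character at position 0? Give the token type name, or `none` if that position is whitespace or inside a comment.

pos=0: enter COMMENT mode (saw '/*')
exit COMMENT mode (now at pos=8)
pos=9: emit ID 'x' (now at pos=10)
pos=11: emit ID 'a' (now at pos=12)
pos=13: enter STRING mode
pos=13: emit STR "yes" (now at pos=18)
DONE. 3 tokens: [ID, ID, STR]
Position 0: char is '/' -> none

Answer: none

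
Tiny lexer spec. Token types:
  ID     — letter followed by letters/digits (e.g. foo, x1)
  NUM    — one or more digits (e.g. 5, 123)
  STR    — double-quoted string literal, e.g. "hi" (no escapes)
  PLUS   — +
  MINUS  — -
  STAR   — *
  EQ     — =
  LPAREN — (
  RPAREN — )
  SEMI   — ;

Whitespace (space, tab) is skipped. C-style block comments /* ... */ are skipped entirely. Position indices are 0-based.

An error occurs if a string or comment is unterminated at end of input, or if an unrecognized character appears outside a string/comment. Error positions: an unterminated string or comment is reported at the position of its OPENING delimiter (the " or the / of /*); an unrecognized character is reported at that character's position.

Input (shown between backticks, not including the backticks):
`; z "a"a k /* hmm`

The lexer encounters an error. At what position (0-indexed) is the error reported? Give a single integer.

Answer: 11

Derivation:
pos=0: emit SEMI ';'
pos=2: emit ID 'z' (now at pos=3)
pos=4: enter STRING mode
pos=4: emit STR "a" (now at pos=7)
pos=7: emit ID 'a' (now at pos=8)
pos=9: emit ID 'k' (now at pos=10)
pos=11: enter COMMENT mode (saw '/*')
pos=11: ERROR — unterminated comment (reached EOF)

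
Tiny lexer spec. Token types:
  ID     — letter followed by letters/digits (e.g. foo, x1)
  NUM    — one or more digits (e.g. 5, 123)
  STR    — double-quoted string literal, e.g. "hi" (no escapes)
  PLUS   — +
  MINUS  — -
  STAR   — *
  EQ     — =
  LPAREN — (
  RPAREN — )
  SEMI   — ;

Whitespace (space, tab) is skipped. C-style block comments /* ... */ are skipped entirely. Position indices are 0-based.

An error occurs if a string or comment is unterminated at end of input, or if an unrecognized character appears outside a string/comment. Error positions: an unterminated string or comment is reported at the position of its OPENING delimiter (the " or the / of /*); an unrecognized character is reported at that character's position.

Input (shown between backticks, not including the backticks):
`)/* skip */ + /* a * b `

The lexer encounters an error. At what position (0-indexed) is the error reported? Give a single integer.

pos=0: emit RPAREN ')'
pos=1: enter COMMENT mode (saw '/*')
exit COMMENT mode (now at pos=11)
pos=12: emit PLUS '+'
pos=14: enter COMMENT mode (saw '/*')
pos=14: ERROR — unterminated comment (reached EOF)

Answer: 14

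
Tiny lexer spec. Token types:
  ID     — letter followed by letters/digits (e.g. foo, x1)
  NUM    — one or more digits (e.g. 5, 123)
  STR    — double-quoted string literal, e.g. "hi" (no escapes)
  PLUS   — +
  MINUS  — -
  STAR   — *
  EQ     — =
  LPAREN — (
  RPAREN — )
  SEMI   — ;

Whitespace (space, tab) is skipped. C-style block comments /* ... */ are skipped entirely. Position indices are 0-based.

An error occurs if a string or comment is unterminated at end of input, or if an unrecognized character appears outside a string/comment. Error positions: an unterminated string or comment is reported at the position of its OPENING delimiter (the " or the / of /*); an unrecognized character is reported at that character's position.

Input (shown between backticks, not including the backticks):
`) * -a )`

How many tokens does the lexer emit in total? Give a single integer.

pos=0: emit RPAREN ')'
pos=2: emit STAR '*'
pos=4: emit MINUS '-'
pos=5: emit ID 'a' (now at pos=6)
pos=7: emit RPAREN ')'
DONE. 5 tokens: [RPAREN, STAR, MINUS, ID, RPAREN]

Answer: 5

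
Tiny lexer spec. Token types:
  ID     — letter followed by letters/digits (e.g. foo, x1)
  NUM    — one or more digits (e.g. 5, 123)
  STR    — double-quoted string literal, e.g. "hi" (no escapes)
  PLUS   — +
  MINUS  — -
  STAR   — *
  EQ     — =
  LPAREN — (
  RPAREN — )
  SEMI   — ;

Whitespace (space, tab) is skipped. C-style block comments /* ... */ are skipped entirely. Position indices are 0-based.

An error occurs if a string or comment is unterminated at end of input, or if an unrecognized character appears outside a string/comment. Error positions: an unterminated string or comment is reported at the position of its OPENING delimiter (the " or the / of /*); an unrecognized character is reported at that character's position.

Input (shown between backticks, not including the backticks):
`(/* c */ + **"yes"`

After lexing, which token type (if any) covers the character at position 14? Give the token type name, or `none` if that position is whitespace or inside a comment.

Answer: STR

Derivation:
pos=0: emit LPAREN '('
pos=1: enter COMMENT mode (saw '/*')
exit COMMENT mode (now at pos=8)
pos=9: emit PLUS '+'
pos=11: emit STAR '*'
pos=12: emit STAR '*'
pos=13: enter STRING mode
pos=13: emit STR "yes" (now at pos=18)
DONE. 5 tokens: [LPAREN, PLUS, STAR, STAR, STR]
Position 14: char is 'y' -> STR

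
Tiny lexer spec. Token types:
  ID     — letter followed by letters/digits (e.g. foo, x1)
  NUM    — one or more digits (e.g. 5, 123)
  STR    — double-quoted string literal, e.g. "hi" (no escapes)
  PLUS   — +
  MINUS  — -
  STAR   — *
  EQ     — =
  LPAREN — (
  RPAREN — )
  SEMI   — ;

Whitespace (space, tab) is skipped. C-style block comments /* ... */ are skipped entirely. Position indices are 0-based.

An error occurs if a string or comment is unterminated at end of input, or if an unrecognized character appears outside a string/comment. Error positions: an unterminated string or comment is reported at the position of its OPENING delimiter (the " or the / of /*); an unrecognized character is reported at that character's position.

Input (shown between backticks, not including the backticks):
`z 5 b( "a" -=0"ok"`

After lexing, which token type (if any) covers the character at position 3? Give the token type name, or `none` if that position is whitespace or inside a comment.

Answer: none

Derivation:
pos=0: emit ID 'z' (now at pos=1)
pos=2: emit NUM '5' (now at pos=3)
pos=4: emit ID 'b' (now at pos=5)
pos=5: emit LPAREN '('
pos=7: enter STRING mode
pos=7: emit STR "a" (now at pos=10)
pos=11: emit MINUS '-'
pos=12: emit EQ '='
pos=13: emit NUM '0' (now at pos=14)
pos=14: enter STRING mode
pos=14: emit STR "ok" (now at pos=18)
DONE. 9 tokens: [ID, NUM, ID, LPAREN, STR, MINUS, EQ, NUM, STR]
Position 3: char is ' ' -> none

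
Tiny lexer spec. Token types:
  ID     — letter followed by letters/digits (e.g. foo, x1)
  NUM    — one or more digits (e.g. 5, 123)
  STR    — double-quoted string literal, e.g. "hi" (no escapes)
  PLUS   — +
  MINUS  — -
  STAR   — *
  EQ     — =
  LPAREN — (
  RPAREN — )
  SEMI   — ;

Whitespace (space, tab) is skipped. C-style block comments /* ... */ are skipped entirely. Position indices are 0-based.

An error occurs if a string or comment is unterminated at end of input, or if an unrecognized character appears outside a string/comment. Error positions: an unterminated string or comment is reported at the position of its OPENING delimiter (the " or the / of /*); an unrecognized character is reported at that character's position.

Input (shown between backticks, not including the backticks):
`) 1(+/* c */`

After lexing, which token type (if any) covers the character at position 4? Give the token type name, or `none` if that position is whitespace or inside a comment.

pos=0: emit RPAREN ')'
pos=2: emit NUM '1' (now at pos=3)
pos=3: emit LPAREN '('
pos=4: emit PLUS '+'
pos=5: enter COMMENT mode (saw '/*')
exit COMMENT mode (now at pos=12)
DONE. 4 tokens: [RPAREN, NUM, LPAREN, PLUS]
Position 4: char is '+' -> PLUS

Answer: PLUS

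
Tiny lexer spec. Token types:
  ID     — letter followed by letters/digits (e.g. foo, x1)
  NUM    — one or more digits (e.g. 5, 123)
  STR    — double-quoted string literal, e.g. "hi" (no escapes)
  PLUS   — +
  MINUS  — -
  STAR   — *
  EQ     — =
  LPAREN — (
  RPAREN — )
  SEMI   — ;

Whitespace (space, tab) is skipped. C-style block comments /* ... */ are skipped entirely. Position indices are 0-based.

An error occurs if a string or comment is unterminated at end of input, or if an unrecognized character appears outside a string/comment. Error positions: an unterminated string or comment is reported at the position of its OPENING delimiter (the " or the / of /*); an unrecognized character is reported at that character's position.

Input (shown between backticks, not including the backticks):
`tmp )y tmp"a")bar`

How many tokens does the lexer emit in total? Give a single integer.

pos=0: emit ID 'tmp' (now at pos=3)
pos=4: emit RPAREN ')'
pos=5: emit ID 'y' (now at pos=6)
pos=7: emit ID 'tmp' (now at pos=10)
pos=10: enter STRING mode
pos=10: emit STR "a" (now at pos=13)
pos=13: emit RPAREN ')'
pos=14: emit ID 'bar' (now at pos=17)
DONE. 7 tokens: [ID, RPAREN, ID, ID, STR, RPAREN, ID]

Answer: 7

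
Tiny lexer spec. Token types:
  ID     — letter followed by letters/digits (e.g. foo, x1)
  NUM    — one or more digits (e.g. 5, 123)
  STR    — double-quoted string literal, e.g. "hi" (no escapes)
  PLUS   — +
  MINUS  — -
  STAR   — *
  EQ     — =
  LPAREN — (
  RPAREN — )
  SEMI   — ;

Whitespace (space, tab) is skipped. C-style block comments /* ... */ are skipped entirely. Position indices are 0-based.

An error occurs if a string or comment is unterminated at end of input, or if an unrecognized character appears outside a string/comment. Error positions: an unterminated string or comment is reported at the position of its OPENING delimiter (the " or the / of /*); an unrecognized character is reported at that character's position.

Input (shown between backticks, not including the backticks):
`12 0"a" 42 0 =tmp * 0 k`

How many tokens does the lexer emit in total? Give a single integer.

pos=0: emit NUM '12' (now at pos=2)
pos=3: emit NUM '0' (now at pos=4)
pos=4: enter STRING mode
pos=4: emit STR "a" (now at pos=7)
pos=8: emit NUM '42' (now at pos=10)
pos=11: emit NUM '0' (now at pos=12)
pos=13: emit EQ '='
pos=14: emit ID 'tmp' (now at pos=17)
pos=18: emit STAR '*'
pos=20: emit NUM '0' (now at pos=21)
pos=22: emit ID 'k' (now at pos=23)
DONE. 10 tokens: [NUM, NUM, STR, NUM, NUM, EQ, ID, STAR, NUM, ID]

Answer: 10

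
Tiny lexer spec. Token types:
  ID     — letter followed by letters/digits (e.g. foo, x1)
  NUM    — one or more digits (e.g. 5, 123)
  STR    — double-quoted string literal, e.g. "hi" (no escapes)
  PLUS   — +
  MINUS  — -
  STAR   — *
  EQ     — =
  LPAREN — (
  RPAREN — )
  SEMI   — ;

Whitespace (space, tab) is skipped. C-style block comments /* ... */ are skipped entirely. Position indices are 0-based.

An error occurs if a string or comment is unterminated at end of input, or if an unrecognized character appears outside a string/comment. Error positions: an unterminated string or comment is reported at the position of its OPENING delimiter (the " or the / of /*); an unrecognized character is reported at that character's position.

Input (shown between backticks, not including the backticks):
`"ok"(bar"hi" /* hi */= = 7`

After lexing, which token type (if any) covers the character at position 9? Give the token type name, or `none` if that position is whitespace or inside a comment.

Answer: STR

Derivation:
pos=0: enter STRING mode
pos=0: emit STR "ok" (now at pos=4)
pos=4: emit LPAREN '('
pos=5: emit ID 'bar' (now at pos=8)
pos=8: enter STRING mode
pos=8: emit STR "hi" (now at pos=12)
pos=13: enter COMMENT mode (saw '/*')
exit COMMENT mode (now at pos=21)
pos=21: emit EQ '='
pos=23: emit EQ '='
pos=25: emit NUM '7' (now at pos=26)
DONE. 7 tokens: [STR, LPAREN, ID, STR, EQ, EQ, NUM]
Position 9: char is 'h' -> STR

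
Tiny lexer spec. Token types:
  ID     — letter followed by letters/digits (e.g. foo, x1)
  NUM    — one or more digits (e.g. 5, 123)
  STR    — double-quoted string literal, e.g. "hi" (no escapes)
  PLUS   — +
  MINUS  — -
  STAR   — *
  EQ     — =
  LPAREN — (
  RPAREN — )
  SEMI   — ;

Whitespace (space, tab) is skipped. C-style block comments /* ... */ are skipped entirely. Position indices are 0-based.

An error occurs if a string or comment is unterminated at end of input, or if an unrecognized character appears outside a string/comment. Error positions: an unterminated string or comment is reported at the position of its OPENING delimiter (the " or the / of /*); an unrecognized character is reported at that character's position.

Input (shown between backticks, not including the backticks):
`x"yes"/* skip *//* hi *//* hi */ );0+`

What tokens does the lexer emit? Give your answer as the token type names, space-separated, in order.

Answer: ID STR RPAREN SEMI NUM PLUS

Derivation:
pos=0: emit ID 'x' (now at pos=1)
pos=1: enter STRING mode
pos=1: emit STR "yes" (now at pos=6)
pos=6: enter COMMENT mode (saw '/*')
exit COMMENT mode (now at pos=16)
pos=16: enter COMMENT mode (saw '/*')
exit COMMENT mode (now at pos=24)
pos=24: enter COMMENT mode (saw '/*')
exit COMMENT mode (now at pos=32)
pos=33: emit RPAREN ')'
pos=34: emit SEMI ';'
pos=35: emit NUM '0' (now at pos=36)
pos=36: emit PLUS '+'
DONE. 6 tokens: [ID, STR, RPAREN, SEMI, NUM, PLUS]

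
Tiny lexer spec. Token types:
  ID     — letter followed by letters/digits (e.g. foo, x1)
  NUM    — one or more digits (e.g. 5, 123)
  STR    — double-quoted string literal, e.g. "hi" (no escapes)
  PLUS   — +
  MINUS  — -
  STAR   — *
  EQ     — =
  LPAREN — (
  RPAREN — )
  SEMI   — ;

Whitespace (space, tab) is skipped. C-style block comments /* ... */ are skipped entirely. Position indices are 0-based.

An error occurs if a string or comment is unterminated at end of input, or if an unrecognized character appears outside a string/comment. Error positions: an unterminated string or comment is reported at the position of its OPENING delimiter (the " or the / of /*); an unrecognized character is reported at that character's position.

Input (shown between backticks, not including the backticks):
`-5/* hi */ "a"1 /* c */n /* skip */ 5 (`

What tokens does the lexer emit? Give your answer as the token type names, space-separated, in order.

Answer: MINUS NUM STR NUM ID NUM LPAREN

Derivation:
pos=0: emit MINUS '-'
pos=1: emit NUM '5' (now at pos=2)
pos=2: enter COMMENT mode (saw '/*')
exit COMMENT mode (now at pos=10)
pos=11: enter STRING mode
pos=11: emit STR "a" (now at pos=14)
pos=14: emit NUM '1' (now at pos=15)
pos=16: enter COMMENT mode (saw '/*')
exit COMMENT mode (now at pos=23)
pos=23: emit ID 'n' (now at pos=24)
pos=25: enter COMMENT mode (saw '/*')
exit COMMENT mode (now at pos=35)
pos=36: emit NUM '5' (now at pos=37)
pos=38: emit LPAREN '('
DONE. 7 tokens: [MINUS, NUM, STR, NUM, ID, NUM, LPAREN]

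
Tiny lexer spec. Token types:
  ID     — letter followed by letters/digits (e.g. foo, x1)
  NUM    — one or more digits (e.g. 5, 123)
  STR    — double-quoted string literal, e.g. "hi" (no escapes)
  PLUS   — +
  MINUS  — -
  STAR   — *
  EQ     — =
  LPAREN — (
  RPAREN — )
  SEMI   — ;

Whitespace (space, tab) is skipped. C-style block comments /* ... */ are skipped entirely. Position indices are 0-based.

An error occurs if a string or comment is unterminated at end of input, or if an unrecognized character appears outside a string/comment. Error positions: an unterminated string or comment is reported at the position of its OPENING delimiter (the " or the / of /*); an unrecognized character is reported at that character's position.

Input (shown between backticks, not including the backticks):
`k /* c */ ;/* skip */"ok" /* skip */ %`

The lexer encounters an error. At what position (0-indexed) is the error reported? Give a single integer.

Answer: 37

Derivation:
pos=0: emit ID 'k' (now at pos=1)
pos=2: enter COMMENT mode (saw '/*')
exit COMMENT mode (now at pos=9)
pos=10: emit SEMI ';'
pos=11: enter COMMENT mode (saw '/*')
exit COMMENT mode (now at pos=21)
pos=21: enter STRING mode
pos=21: emit STR "ok" (now at pos=25)
pos=26: enter COMMENT mode (saw '/*')
exit COMMENT mode (now at pos=36)
pos=37: ERROR — unrecognized char '%'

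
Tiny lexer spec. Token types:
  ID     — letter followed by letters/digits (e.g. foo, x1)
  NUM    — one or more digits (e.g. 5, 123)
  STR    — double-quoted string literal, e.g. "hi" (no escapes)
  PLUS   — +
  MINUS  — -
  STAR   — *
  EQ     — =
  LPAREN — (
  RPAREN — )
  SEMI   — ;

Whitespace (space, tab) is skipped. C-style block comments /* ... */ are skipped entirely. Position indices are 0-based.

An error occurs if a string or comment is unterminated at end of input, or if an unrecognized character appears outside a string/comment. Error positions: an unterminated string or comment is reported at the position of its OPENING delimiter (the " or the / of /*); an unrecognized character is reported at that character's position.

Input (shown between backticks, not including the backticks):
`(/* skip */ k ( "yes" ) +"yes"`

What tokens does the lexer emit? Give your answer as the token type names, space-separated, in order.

pos=0: emit LPAREN '('
pos=1: enter COMMENT mode (saw '/*')
exit COMMENT mode (now at pos=11)
pos=12: emit ID 'k' (now at pos=13)
pos=14: emit LPAREN '('
pos=16: enter STRING mode
pos=16: emit STR "yes" (now at pos=21)
pos=22: emit RPAREN ')'
pos=24: emit PLUS '+'
pos=25: enter STRING mode
pos=25: emit STR "yes" (now at pos=30)
DONE. 7 tokens: [LPAREN, ID, LPAREN, STR, RPAREN, PLUS, STR]

Answer: LPAREN ID LPAREN STR RPAREN PLUS STR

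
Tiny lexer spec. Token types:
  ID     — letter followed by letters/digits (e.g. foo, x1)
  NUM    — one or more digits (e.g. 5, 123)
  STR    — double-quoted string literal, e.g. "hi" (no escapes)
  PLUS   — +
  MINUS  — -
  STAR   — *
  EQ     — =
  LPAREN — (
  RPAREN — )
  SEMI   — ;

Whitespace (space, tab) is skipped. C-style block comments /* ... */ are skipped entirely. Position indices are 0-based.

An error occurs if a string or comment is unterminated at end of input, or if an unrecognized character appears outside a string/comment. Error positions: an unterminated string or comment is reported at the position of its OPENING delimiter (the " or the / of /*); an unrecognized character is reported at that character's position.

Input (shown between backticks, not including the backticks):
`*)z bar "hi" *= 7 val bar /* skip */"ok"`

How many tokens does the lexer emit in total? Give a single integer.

Answer: 11

Derivation:
pos=0: emit STAR '*'
pos=1: emit RPAREN ')'
pos=2: emit ID 'z' (now at pos=3)
pos=4: emit ID 'bar' (now at pos=7)
pos=8: enter STRING mode
pos=8: emit STR "hi" (now at pos=12)
pos=13: emit STAR '*'
pos=14: emit EQ '='
pos=16: emit NUM '7' (now at pos=17)
pos=18: emit ID 'val' (now at pos=21)
pos=22: emit ID 'bar' (now at pos=25)
pos=26: enter COMMENT mode (saw '/*')
exit COMMENT mode (now at pos=36)
pos=36: enter STRING mode
pos=36: emit STR "ok" (now at pos=40)
DONE. 11 tokens: [STAR, RPAREN, ID, ID, STR, STAR, EQ, NUM, ID, ID, STR]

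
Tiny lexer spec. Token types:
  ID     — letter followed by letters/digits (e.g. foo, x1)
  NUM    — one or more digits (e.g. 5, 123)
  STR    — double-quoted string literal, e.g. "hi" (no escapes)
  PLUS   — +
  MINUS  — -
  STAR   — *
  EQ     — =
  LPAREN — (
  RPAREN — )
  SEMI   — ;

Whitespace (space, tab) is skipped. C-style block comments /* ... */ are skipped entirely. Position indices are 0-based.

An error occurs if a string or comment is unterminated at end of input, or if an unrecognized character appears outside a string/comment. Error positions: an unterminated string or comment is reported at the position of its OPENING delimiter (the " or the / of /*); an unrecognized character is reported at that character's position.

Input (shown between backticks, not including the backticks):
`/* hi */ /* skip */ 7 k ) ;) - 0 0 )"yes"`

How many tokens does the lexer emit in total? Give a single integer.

Answer: 10

Derivation:
pos=0: enter COMMENT mode (saw '/*')
exit COMMENT mode (now at pos=8)
pos=9: enter COMMENT mode (saw '/*')
exit COMMENT mode (now at pos=19)
pos=20: emit NUM '7' (now at pos=21)
pos=22: emit ID 'k' (now at pos=23)
pos=24: emit RPAREN ')'
pos=26: emit SEMI ';'
pos=27: emit RPAREN ')'
pos=29: emit MINUS '-'
pos=31: emit NUM '0' (now at pos=32)
pos=33: emit NUM '0' (now at pos=34)
pos=35: emit RPAREN ')'
pos=36: enter STRING mode
pos=36: emit STR "yes" (now at pos=41)
DONE. 10 tokens: [NUM, ID, RPAREN, SEMI, RPAREN, MINUS, NUM, NUM, RPAREN, STR]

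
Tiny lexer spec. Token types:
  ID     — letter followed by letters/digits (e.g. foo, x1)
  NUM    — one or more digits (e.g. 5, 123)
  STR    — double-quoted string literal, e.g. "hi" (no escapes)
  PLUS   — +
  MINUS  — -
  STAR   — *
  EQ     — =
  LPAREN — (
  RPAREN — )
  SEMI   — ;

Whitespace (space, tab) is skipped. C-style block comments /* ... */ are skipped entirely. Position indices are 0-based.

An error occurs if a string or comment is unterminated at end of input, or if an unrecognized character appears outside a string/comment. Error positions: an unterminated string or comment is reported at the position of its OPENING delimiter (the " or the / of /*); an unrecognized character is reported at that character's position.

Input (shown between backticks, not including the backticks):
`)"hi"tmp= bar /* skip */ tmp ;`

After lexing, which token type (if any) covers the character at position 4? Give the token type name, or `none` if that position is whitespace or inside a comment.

pos=0: emit RPAREN ')'
pos=1: enter STRING mode
pos=1: emit STR "hi" (now at pos=5)
pos=5: emit ID 'tmp' (now at pos=8)
pos=8: emit EQ '='
pos=10: emit ID 'bar' (now at pos=13)
pos=14: enter COMMENT mode (saw '/*')
exit COMMENT mode (now at pos=24)
pos=25: emit ID 'tmp' (now at pos=28)
pos=29: emit SEMI ';'
DONE. 7 tokens: [RPAREN, STR, ID, EQ, ID, ID, SEMI]
Position 4: char is '"' -> STR

Answer: STR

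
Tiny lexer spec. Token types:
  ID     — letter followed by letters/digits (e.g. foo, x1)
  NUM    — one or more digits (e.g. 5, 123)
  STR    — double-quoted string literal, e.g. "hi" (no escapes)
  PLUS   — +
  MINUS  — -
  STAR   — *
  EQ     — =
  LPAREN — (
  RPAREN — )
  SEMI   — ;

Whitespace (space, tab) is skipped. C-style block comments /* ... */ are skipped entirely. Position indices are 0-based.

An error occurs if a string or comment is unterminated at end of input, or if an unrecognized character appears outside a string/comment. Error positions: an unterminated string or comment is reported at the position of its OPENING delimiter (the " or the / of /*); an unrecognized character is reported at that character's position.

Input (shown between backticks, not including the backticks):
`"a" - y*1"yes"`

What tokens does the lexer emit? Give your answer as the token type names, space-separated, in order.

pos=0: enter STRING mode
pos=0: emit STR "a" (now at pos=3)
pos=4: emit MINUS '-'
pos=6: emit ID 'y' (now at pos=7)
pos=7: emit STAR '*'
pos=8: emit NUM '1' (now at pos=9)
pos=9: enter STRING mode
pos=9: emit STR "yes" (now at pos=14)
DONE. 6 tokens: [STR, MINUS, ID, STAR, NUM, STR]

Answer: STR MINUS ID STAR NUM STR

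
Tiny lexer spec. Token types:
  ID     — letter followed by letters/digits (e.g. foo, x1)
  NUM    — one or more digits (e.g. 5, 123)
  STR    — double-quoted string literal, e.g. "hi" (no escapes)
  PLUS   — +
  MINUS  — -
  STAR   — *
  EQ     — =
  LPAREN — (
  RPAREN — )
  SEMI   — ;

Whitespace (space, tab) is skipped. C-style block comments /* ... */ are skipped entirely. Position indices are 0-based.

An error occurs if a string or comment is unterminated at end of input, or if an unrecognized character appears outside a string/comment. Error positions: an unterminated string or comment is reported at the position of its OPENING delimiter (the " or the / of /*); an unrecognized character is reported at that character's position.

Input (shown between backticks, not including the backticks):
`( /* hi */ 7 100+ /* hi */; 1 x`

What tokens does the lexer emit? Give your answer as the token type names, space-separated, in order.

pos=0: emit LPAREN '('
pos=2: enter COMMENT mode (saw '/*')
exit COMMENT mode (now at pos=10)
pos=11: emit NUM '7' (now at pos=12)
pos=13: emit NUM '100' (now at pos=16)
pos=16: emit PLUS '+'
pos=18: enter COMMENT mode (saw '/*')
exit COMMENT mode (now at pos=26)
pos=26: emit SEMI ';'
pos=28: emit NUM '1' (now at pos=29)
pos=30: emit ID 'x' (now at pos=31)
DONE. 7 tokens: [LPAREN, NUM, NUM, PLUS, SEMI, NUM, ID]

Answer: LPAREN NUM NUM PLUS SEMI NUM ID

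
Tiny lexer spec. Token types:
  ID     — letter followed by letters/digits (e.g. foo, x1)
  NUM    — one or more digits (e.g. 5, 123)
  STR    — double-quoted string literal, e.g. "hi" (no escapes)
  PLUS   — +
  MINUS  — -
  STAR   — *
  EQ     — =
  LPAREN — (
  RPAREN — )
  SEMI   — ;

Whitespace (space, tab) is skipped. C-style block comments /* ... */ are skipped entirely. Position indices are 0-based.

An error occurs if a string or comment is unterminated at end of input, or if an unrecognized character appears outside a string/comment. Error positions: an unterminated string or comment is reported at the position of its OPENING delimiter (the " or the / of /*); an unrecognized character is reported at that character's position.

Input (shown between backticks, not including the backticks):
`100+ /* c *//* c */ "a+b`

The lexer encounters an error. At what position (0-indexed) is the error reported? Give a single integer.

pos=0: emit NUM '100' (now at pos=3)
pos=3: emit PLUS '+'
pos=5: enter COMMENT mode (saw '/*')
exit COMMENT mode (now at pos=12)
pos=12: enter COMMENT mode (saw '/*')
exit COMMENT mode (now at pos=19)
pos=20: enter STRING mode
pos=20: ERROR — unterminated string

Answer: 20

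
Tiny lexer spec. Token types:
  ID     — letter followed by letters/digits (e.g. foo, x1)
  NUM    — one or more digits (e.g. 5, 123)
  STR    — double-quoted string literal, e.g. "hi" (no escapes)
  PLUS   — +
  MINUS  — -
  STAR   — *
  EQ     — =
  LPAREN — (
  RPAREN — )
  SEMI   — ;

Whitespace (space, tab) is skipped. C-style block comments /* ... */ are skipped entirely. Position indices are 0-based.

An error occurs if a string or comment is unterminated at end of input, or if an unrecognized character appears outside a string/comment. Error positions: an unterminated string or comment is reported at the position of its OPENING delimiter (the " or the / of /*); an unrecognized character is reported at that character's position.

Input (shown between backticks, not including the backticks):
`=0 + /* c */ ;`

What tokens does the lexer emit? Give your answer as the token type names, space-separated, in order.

pos=0: emit EQ '='
pos=1: emit NUM '0' (now at pos=2)
pos=3: emit PLUS '+'
pos=5: enter COMMENT mode (saw '/*')
exit COMMENT mode (now at pos=12)
pos=13: emit SEMI ';'
DONE. 4 tokens: [EQ, NUM, PLUS, SEMI]

Answer: EQ NUM PLUS SEMI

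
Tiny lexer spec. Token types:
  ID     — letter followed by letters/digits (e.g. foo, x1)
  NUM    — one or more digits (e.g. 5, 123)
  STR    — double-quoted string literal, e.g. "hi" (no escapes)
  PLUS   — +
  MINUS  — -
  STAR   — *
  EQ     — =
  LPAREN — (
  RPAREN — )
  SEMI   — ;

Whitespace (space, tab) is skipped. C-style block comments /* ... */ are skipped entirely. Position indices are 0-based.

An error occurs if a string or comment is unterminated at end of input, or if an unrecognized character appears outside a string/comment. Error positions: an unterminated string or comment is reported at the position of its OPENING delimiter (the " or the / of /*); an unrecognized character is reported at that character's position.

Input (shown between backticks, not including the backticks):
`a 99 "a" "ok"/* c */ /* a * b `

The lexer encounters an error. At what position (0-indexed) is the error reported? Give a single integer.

Answer: 21

Derivation:
pos=0: emit ID 'a' (now at pos=1)
pos=2: emit NUM '99' (now at pos=4)
pos=5: enter STRING mode
pos=5: emit STR "a" (now at pos=8)
pos=9: enter STRING mode
pos=9: emit STR "ok" (now at pos=13)
pos=13: enter COMMENT mode (saw '/*')
exit COMMENT mode (now at pos=20)
pos=21: enter COMMENT mode (saw '/*')
pos=21: ERROR — unterminated comment (reached EOF)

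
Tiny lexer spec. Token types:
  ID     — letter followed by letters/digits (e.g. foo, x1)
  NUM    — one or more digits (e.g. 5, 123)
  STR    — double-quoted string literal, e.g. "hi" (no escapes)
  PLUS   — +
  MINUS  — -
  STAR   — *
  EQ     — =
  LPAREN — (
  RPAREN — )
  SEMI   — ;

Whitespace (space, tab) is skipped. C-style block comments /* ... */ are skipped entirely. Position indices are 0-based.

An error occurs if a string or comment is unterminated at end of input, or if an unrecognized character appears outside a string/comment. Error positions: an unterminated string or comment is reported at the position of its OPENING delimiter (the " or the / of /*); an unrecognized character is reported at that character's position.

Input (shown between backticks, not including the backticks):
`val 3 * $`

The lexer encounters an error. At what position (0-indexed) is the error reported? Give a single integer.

pos=0: emit ID 'val' (now at pos=3)
pos=4: emit NUM '3' (now at pos=5)
pos=6: emit STAR '*'
pos=8: ERROR — unrecognized char '$'

Answer: 8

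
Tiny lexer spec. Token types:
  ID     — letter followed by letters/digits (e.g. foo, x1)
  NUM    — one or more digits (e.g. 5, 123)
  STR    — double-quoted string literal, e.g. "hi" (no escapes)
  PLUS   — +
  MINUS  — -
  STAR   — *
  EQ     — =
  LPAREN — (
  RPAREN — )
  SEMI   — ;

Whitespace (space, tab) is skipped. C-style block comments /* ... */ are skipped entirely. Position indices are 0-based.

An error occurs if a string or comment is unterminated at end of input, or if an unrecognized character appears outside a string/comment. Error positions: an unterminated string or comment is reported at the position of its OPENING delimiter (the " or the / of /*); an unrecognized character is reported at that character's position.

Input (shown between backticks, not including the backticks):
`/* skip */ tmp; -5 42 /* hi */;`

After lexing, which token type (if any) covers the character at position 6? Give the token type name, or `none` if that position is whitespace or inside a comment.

pos=0: enter COMMENT mode (saw '/*')
exit COMMENT mode (now at pos=10)
pos=11: emit ID 'tmp' (now at pos=14)
pos=14: emit SEMI ';'
pos=16: emit MINUS '-'
pos=17: emit NUM '5' (now at pos=18)
pos=19: emit NUM '42' (now at pos=21)
pos=22: enter COMMENT mode (saw '/*')
exit COMMENT mode (now at pos=30)
pos=30: emit SEMI ';'
DONE. 6 tokens: [ID, SEMI, MINUS, NUM, NUM, SEMI]
Position 6: char is 'p' -> none

Answer: none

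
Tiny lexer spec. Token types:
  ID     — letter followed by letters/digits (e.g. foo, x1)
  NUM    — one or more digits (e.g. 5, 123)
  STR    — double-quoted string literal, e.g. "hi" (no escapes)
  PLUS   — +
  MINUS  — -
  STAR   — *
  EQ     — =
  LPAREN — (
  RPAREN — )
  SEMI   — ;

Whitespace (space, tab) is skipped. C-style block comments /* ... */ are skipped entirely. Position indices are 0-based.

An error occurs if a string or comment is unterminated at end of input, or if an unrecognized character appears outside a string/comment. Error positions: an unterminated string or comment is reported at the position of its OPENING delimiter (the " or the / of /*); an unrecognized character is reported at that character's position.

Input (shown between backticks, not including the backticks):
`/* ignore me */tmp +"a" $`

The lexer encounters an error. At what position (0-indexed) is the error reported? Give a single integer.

Answer: 24

Derivation:
pos=0: enter COMMENT mode (saw '/*')
exit COMMENT mode (now at pos=15)
pos=15: emit ID 'tmp' (now at pos=18)
pos=19: emit PLUS '+'
pos=20: enter STRING mode
pos=20: emit STR "a" (now at pos=23)
pos=24: ERROR — unrecognized char '$'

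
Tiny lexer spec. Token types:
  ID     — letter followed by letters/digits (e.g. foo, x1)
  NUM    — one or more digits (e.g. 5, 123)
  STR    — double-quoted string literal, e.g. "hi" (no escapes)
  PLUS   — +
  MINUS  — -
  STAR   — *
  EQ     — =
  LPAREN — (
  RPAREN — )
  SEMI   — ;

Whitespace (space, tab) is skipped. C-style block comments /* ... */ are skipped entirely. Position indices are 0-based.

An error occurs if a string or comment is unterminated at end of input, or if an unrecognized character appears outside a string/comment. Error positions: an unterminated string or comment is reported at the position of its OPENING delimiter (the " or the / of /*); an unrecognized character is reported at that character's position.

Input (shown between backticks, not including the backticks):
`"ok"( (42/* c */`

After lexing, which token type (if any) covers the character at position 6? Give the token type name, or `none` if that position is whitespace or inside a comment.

pos=0: enter STRING mode
pos=0: emit STR "ok" (now at pos=4)
pos=4: emit LPAREN '('
pos=6: emit LPAREN '('
pos=7: emit NUM '42' (now at pos=9)
pos=9: enter COMMENT mode (saw '/*')
exit COMMENT mode (now at pos=16)
DONE. 4 tokens: [STR, LPAREN, LPAREN, NUM]
Position 6: char is '(' -> LPAREN

Answer: LPAREN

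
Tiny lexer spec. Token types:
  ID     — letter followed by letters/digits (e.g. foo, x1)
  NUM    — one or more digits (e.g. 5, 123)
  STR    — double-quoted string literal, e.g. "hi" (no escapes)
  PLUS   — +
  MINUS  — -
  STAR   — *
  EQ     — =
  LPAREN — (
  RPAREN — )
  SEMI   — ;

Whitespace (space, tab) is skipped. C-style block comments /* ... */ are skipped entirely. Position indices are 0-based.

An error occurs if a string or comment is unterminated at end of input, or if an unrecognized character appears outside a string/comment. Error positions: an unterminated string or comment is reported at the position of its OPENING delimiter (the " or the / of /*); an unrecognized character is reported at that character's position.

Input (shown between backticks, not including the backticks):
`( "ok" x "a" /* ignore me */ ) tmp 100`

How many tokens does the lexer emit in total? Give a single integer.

Answer: 7

Derivation:
pos=0: emit LPAREN '('
pos=2: enter STRING mode
pos=2: emit STR "ok" (now at pos=6)
pos=7: emit ID 'x' (now at pos=8)
pos=9: enter STRING mode
pos=9: emit STR "a" (now at pos=12)
pos=13: enter COMMENT mode (saw '/*')
exit COMMENT mode (now at pos=28)
pos=29: emit RPAREN ')'
pos=31: emit ID 'tmp' (now at pos=34)
pos=35: emit NUM '100' (now at pos=38)
DONE. 7 tokens: [LPAREN, STR, ID, STR, RPAREN, ID, NUM]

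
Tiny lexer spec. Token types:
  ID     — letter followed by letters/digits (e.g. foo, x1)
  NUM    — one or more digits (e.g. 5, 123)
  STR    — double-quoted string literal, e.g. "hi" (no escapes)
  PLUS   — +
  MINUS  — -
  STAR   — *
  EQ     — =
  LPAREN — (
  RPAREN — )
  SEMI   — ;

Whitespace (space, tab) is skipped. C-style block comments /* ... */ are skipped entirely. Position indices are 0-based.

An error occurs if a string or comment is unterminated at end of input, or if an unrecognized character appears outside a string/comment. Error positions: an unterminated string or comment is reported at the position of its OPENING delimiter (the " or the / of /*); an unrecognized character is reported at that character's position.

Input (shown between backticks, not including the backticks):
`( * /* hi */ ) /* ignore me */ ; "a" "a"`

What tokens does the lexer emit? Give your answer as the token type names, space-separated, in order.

pos=0: emit LPAREN '('
pos=2: emit STAR '*'
pos=4: enter COMMENT mode (saw '/*')
exit COMMENT mode (now at pos=12)
pos=13: emit RPAREN ')'
pos=15: enter COMMENT mode (saw '/*')
exit COMMENT mode (now at pos=30)
pos=31: emit SEMI ';'
pos=33: enter STRING mode
pos=33: emit STR "a" (now at pos=36)
pos=37: enter STRING mode
pos=37: emit STR "a" (now at pos=40)
DONE. 6 tokens: [LPAREN, STAR, RPAREN, SEMI, STR, STR]

Answer: LPAREN STAR RPAREN SEMI STR STR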